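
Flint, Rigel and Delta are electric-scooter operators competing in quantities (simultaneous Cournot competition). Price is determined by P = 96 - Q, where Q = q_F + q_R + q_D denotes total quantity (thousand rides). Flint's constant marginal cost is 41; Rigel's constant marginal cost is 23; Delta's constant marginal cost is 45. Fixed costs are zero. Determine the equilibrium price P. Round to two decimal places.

Flint's profit: π_F = (96 - Q)q_F - (41q_F). Setting ∂π_F/∂q_F = 0: 55 - 2q_F - (q_R + q_D) = 0.
Rigel's first-order condition: 73 - 2q_R - (q_F + q_D) = 0.
Delta's first-order condition: 51 - 2q_D - (q_F + q_R) = 0.
Adding the 3 conditions: 179 − 2Q − 2Q = 0, i.e. Q = 179/4.
Back-substituting: q_F = (55 − 179/4) = 41/4, q_R = (73 − 179/4) = 113/4, q_D = (51 − 179/4) = 25/4.
Total output Q = 179/4, so price P = 96 - 179/4 = 205/4.

51.25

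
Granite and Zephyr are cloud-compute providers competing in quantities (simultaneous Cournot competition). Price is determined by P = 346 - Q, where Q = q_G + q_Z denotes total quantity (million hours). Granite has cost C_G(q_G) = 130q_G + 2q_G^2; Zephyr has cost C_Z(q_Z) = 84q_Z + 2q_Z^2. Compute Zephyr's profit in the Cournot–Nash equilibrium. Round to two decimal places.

Granite's profit: π_G = (346 - Q)q_G - (130q_G + 2q_G²). Setting ∂π_G/∂q_G = 0: 216 - 6q_G - (q_Z) = 0.
Zephyr's first-order condition: 262 - 6q_Z - (q_G) = 0.
Rearranging gives the reaction functions q_G = (216 - q_Z)/6 and q_Z = (262 - q_G)/6.
Substituting one into the other gives q_G = 1034/35 and q_Z = 1356/35.
Price P = 346 - 478/7 = 1944/7.
Zephyr's profit: (1944/7)·(1356/35) - 84·(1356/35) - 2(1356/35)² = 4503.0269.

4503.03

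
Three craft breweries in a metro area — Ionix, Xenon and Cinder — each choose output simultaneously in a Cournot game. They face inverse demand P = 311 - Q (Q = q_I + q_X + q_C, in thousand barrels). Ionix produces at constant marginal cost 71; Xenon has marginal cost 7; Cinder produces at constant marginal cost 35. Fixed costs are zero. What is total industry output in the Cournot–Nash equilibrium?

205

Ionix's profit: π_I = (311 - Q)q_I - (71q_I). Setting ∂π_I/∂q_I = 0: 240 - 2q_I - (q_X + q_C) = 0.
Xenon's profit: π_X = (311 - Q)q_X - (7q_X). Setting ∂π_X/∂q_X = 0: 304 - 2q_X - (q_I + q_C) = 0.
Cinder's first-order condition: 276 - 2q_C - (q_I + q_X) = 0.
Adding the 3 first-order conditions: 820 − 4Q = 0, so Q = 205.
Back-substituting: q_I = (240 − 205) = 35, q_X = (304 − 205) = 99, q_C = (276 − 205) = 71.
Total output Q = 35 + 99 + 71 = 205.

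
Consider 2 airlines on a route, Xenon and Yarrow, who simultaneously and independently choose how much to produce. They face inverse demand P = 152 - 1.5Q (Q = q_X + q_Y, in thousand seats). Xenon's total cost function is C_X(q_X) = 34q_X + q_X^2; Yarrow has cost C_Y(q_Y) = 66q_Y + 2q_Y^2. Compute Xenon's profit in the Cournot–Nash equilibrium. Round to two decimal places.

1132.36

Xenon's profit: π_X = (152 - 1.5Q)q_X - (34q_X + q_X²). Setting ∂π_X/∂q_X = 0: 118 - 5q_X - (3/2)(q_Y) = 0.
Yarrow's profit: π_Y = (152 - 1.5Q)q_Y - (66q_Y + 2q_Y²). Setting ∂π_Y/∂q_Y = 0: 86 - 7q_Y - (3/2)(q_X) = 0.
So q_X = (118 - (3/2)q_Y)/5 and q_Y = (86 - (3/2)q_X)/7.
Solving the pair: q_X = 21.2824, q_Y = 1012/131.
Price P = 152 - (3/2)·29.0076 = 108.4885.
Xenon's profit: 108.4885·21.2824 - 34·21.2824 - 21.2824² = 1132.3559.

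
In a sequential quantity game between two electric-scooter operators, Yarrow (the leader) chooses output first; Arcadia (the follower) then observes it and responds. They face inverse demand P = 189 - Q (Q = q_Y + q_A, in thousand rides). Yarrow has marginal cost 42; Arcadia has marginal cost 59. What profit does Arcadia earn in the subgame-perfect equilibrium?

Solve by backward induction. Given q_Y, the follower Arcadia maximises π_A = (189 - q_Y - q_A)q_A - 59q_A.
Setting the follower's marginal profit to zero, 130 - q_Y - 2q_A = 0, i.e. q_A = (130 - q_Y)/2.
The leader anticipates this reaction. Substituting into P = 189 - Q gives P = 124 - (1/2)q_Y, so π_Y = (124 - (1/2)q_Y)q_Y - 42q_Y.
Maximising: ∂π_Y/∂q_Y = 82 - q_Y = 0, giving q_Y = 82.
Then q_A = (130 - 82)/2 = 24.
Price P = 189 - 106 = 83.
Arcadia's profit: (83 - 59)·24 = 576.

576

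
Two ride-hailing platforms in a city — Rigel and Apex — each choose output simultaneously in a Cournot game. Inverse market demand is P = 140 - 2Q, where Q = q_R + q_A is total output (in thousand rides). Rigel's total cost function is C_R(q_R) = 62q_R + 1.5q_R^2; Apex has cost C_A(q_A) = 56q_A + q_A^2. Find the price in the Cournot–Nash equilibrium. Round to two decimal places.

Rigel's profit: π_R = (140 - 2Q)q_R - (62q_R + (3/2)q_R²). Setting ∂π_R/∂q_R = 0: 78 - 7q_R - 2(q_A) = 0.
Apex's first-order condition: 84 - 6q_A - 2(q_R) = 0.
Best responses: q_R = (78 - 2q_A)/7, q_A = (84 - 2q_R)/6.
Substituting one into the other gives q_R = 150/19 and q_A = 216/19.
Total output Q = 366/19, so price P = 140 - 2·(366/19) = 1928/19.

101.47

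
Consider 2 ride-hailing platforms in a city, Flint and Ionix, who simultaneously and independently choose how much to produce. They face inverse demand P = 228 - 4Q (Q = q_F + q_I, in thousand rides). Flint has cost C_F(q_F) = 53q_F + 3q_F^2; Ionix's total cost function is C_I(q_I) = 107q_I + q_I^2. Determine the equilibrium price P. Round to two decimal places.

155.10

Flint's profit: π_F = (228 - 4Q)q_F - (53q_F + 3q_F²). Setting ∂π_F/∂q_F = 0: 175 - 14q_F - 4(q_I) = 0.
Ionix's first-order condition: 121 - 10q_I - 4(q_F) = 0.
So q_F = (175 - 4q_I)/14 and q_I = (121 - 4q_F)/10.
Solving the pair: q_F = 633/62, q_I = 497/62.
Total output Q = 565/31, so price P = 228 - 4·(565/31) = 155.0968.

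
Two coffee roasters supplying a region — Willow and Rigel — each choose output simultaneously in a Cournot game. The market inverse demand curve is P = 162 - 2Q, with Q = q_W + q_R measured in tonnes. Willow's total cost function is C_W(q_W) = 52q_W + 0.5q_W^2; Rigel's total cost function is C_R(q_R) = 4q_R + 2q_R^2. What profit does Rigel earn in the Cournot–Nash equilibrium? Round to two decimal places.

Willow's profit: π_W = (162 - 2Q)q_W - (52q_W + (1/2)q_W²). Setting ∂π_W/∂q_W = 0: 110 - 5q_W - 2(q_R) = 0.
Rigel's profit: π_R = (162 - 2Q)q_R - (4q_R + 2q_R²). Setting ∂π_R/∂q_R = 0: 158 - 8q_R - 2(q_W) = 0.
So q_W = (110 - 2q_R)/5 and q_R = (158 - 2q_W)/8.
Substituting one into the other gives q_W = 47/3 and q_R = 95/6.
Price P = 162 - 2·(63/2) = 99.
Rigel's profit: 99·(95/6) - 4·(95/6) - 2(95/6)² = 1002.7778.

1002.78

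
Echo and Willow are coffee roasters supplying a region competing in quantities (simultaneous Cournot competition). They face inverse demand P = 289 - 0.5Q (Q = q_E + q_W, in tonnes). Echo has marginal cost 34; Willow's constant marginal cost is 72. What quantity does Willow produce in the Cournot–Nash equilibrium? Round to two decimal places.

Echo's profit: π_E = (289 - 0.5Q)q_E - (34q_E). Setting ∂π_E/∂q_E = 0: 255 - q_E - (1/2)(q_W) = 0.
Willow's profit: π_W = (289 - 0.5Q)q_W - (72q_W). Setting ∂π_W/∂q_W = 0: 217 - q_W - (1/2)(q_E) = 0.
Best responses: q_E = (255 - (1/2)q_W), q_W = (217 - (1/2)q_E).
Solving the pair: q_E = 586/3, q_W = 358/3.

119.33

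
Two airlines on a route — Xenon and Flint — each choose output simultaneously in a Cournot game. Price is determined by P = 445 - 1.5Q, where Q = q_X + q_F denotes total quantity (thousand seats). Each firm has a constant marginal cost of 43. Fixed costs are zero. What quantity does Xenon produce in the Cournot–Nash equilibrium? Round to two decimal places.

89.33

A representative firm's profit is π_i = q_i(445 - 1.5Q) - 43q_i.
Setting ∂π_i/∂q_i = 0 with rivals' quantities fixed: 402 - 3q_i - (3/2)q_j = 0.
By symmetry each firm produces the same amount; substituting q_j = q_i yields q_i = 402/(9/2) = 268/3.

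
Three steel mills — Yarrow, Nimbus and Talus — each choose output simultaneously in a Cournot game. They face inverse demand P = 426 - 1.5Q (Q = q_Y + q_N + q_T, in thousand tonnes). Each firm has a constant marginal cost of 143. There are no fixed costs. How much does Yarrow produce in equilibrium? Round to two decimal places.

Each firm earns π_i = (426 - 1.5Q)q_i - 143q_i.
First-order condition (treating rivals' output as given): 283 - 3q_i - (3/2)·Σ_{j≠i} q_j = 0.
By symmetry each firm produces the same amount; substituting Σ_{j≠i} q_j = 2q_i yields q_i = 283/6.

47.17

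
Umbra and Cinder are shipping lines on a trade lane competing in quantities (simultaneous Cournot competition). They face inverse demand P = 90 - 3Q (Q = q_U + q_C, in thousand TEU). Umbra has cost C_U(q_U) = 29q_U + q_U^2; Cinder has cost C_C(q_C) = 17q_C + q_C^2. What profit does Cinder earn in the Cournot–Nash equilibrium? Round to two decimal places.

Umbra's profit: π_U = (90 - 3Q)q_U - (29q_U + q_U²). Setting ∂π_U/∂q_U = 0: 61 - 8q_U - 3(q_C) = 0.
Cinder's first-order condition: 73 - 8q_C - 3(q_U) = 0.
So q_U = (61 - 3q_C)/8 and q_C = (73 - 3q_U)/8.
Substituting one into the other gives q_U = 269/55 and q_C = 401/55.
Price P = 90 - 3·(134/11) = 588/11.
Cinder's profit: (588/11)·(401/55) - 17·(401/55) - (401/55)² = 212.6294.

212.63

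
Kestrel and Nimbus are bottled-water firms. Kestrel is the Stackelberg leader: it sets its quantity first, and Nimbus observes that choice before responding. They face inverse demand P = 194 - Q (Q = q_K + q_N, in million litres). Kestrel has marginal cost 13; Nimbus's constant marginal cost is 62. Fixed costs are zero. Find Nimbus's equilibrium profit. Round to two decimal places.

Solve by backward induction. Given q_K, the follower Nimbus maximises π_N = (194 - q_K - q_N)q_N - 62q_N.
Setting the follower's marginal profit to zero, 132 - q_K - 2q_N = 0, i.e. q_N = (132 - q_K)/2.
The leader anticipates this reaction. Substituting into P = 194 - Q gives P = 128 - (1/2)q_K, so π_K = (128 - (1/2)q_K)q_K - 13q_K.
Leader FOC: 115 - q_K = 0, so q_K = 115.
Then q_N = (132 - 115)/2 = 17/2.
Price P = 194 - 247/2 = 141/2.
Nimbus's profit: (141/2 - 62)·(17/2) = 289/4.

72.25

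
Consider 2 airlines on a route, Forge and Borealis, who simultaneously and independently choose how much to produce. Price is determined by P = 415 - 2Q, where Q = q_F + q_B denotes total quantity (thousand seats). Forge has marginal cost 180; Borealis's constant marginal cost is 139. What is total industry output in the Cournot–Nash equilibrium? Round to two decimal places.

Forge's profit: π_F = (415 - 2Q)q_F - (180q_F). Setting ∂π_F/∂q_F = 0: 235 - 4q_F - 2(q_B) = 0.
Borealis's profit: π_B = (415 - 2Q)q_B - (139q_B). Setting ∂π_B/∂q_B = 0: 276 - 4q_B - 2(q_F) = 0.
Best responses: q_F = (235 - 2q_B)/4, q_B = (276 - 2q_F)/4.
Solving the pair: q_F = 97/3, q_B = 317/6.
Total output Q = 97/3 + 317/6 = 511/6.

85.17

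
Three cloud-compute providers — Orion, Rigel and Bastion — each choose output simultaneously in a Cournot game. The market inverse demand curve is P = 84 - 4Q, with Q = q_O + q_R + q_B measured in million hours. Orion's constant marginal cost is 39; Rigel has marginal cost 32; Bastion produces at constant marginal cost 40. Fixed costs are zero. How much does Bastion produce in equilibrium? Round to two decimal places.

2.19

Orion's profit: π_O = (84 - 4Q)q_O - (39q_O). Setting ∂π_O/∂q_O = 0: 45 - 8q_O - 4(q_R + q_B) = 0.
Rigel's first-order condition: 52 - 8q_R - 4(q_O + q_B) = 0.
Bastion's first-order condition: 44 - 8q_B - 4(q_O + q_R) = 0.
Adding the 3 conditions: 141 − 8Q − 8Q = 0, i.e. Q = 141/16.
Back-substituting: q_O = (45 − 141/4)/4 = 39/16, q_R = (52 − 141/4)/4 = 67/16, q_B = (44 − 141/4)/4 = 35/16.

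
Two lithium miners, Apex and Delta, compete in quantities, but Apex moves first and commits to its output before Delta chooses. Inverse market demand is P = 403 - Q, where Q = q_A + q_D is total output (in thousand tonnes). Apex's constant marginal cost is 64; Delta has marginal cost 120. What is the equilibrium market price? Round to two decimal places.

Solve by backward induction. Given q_A, the follower Delta maximises π_D = (403 - q_A - q_D)q_D - 120q_D.
∂π_D/∂q_D = 283 - q_A - 2q_D = 0 gives the reaction function q_D = (283 - q_A)/2.
The leader anticipates this reaction. Substituting into P = 403 - Q gives P = 523/2 - (1/2)q_A, so π_A = (523/2 - (1/2)q_A)q_A - 64q_A.
Maximising: ∂π_A/∂q_A = 395/2 - q_A = 0, giving q_A = 395/2.
Then q_D = (283 - 395/2)/2 = 171/4.
Total output Q = 961/4, so price P = 403 - 961/4 = 651/4.

162.75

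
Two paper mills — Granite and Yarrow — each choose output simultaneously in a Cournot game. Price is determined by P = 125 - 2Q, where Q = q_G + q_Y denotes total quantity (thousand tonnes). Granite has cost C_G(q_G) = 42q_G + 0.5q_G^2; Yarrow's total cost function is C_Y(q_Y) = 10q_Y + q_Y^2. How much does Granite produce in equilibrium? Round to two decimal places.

10.31

Granite's profit: π_G = (125 - 2Q)q_G - (42q_G + (1/2)q_G²). Setting ∂π_G/∂q_G = 0: 83 - 5q_G - 2(q_Y) = 0.
Yarrow's profit: π_Y = (125 - 2Q)q_Y - (10q_Y + q_Y²). Setting ∂π_Y/∂q_Y = 0: 115 - 6q_Y - 2(q_G) = 0.
Best responses: q_G = (83 - 2q_Y)/5, q_Y = (115 - 2q_G)/6.
Solving the pair: q_G = 134/13, q_Y = 409/26.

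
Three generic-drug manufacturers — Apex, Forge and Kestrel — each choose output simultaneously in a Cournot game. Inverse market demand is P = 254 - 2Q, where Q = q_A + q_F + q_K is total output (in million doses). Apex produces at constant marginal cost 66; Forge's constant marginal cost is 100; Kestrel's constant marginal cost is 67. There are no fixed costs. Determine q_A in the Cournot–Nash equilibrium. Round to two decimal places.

Apex's profit: π_A = (254 - 2Q)q_A - (66q_A). Setting ∂π_A/∂q_A = 0: 188 - 4q_A - 2(q_F + q_K) = 0.
Forge's first-order condition: 154 - 4q_F - 2(q_A + q_K) = 0.
Kestrel's profit: π_K = (254 - 2Q)q_K - (67q_K). Setting ∂π_K/∂q_K = 0: 187 - 4q_K - 2(q_A + q_F) = 0.
Summing all 3 equations gives 529 − 8Q = 0, hence Q = 529/8.
Back-substituting: q_A = (188 − 529/4)/2 = 223/8, q_F = (154 − 529/4)/2 = 87/8, q_K = (187 − 529/4)/2 = 219/8.

27.88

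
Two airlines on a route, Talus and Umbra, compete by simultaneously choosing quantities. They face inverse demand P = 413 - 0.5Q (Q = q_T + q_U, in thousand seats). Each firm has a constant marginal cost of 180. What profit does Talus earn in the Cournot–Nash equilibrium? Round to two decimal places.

12064.22

Each firm earns π_i = (413 - 0.5Q)q_i - 180q_i.
Setting ∂π_i/∂q_i = 0 with rivals' quantities fixed: 233 - q_i - (1/2)q_j = 0.
By symmetry each firm produces the same amount; substituting q_j = q_i yields q_i = 233/(3/2) = 466/3.
Price P = 413 - (1/2)·(932/3) = 773/3.
Talus's profit: (773/3 - 180)·(466/3) = 12064.2222.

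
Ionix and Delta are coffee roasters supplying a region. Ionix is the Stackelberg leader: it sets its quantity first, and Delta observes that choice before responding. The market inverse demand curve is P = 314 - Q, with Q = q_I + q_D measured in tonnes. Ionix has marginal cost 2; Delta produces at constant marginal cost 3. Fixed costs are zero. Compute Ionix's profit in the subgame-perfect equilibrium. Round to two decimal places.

12246.13

Solve by backward induction. Given q_I, the follower Delta maximises π_D = (314 - q_I - q_D)q_D - 3q_D.
∂π_D/∂q_D = 311 - q_I - 2q_D = 0 gives the reaction function q_D = (311 - q_I)/2.
Ionix substitutes q_D(q_I) into its own profit: π_I = q_I(314 - q_I - (311 - q_I)/2) - 2q_I = (317/2 - (1/2)q_I)q_I - 2q_I.
Maximising: ∂π_I/∂q_I = 313/2 - q_I = 0, giving q_I = 313/2.
Then q_D = (311 - 313/2)/2 = 309/4.
Price P = 314 - 935/4 = 321/4.
Ionix's profit: (321/4 - 2)·(313/2) = 12246.1250.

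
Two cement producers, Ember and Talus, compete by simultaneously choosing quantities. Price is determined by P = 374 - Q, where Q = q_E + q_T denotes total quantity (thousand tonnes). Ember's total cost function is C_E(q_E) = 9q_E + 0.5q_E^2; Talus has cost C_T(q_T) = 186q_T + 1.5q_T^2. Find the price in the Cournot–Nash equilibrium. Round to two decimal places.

Ember's profit: π_E = (374 - Q)q_E - (9q_E + (1/2)q_E²). Setting ∂π_E/∂q_E = 0: 365 - 3q_E - (q_T) = 0.
Talus's profit: π_T = (374 - Q)q_T - (186q_T + (3/2)q_T²). Setting ∂π_T/∂q_T = 0: 188 - 5q_T - (q_E) = 0.
Best responses: q_E = (365 - q_T)/3, q_T = (188 - q_E)/5.
Solving the pair: q_E = 1637/14, q_T = 199/14.
Total output Q = 918/7, so price P = 374 - 918/7 = 1700/7.

242.86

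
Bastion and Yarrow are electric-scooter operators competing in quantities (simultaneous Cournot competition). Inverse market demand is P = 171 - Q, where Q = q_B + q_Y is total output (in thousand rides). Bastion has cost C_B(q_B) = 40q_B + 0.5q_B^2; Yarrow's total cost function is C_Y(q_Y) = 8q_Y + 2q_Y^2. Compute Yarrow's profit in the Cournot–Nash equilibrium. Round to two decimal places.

1330.42

Bastion's profit: π_B = (171 - Q)q_B - (40q_B + (1/2)q_B²). Setting ∂π_B/∂q_B = 0: 131 - 3q_B - (q_Y) = 0.
Yarrow's first-order condition: 163 - 6q_Y - (q_B) = 0.
Rearranging gives the reaction functions q_B = (131 - q_Y)/3 and q_Y = (163 - q_B)/6.
Solving the pair: q_B = 623/17, q_Y = 358/17.
Price P = 171 - 981/17 = 1926/17.
Yarrow's profit: (1926/17)·(358/17) - 8·(358/17) - 2(358/17)² = 1330.4221.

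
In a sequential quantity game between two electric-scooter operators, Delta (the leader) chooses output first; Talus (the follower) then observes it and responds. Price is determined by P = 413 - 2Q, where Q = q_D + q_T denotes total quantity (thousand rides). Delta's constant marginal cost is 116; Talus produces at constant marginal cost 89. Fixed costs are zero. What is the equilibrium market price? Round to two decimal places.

183.50

The follower Talus best-responds to any q_D: π_T = (413 - 2Q)q_T - 89q_T.
∂π_T/∂q_T = 324 - 2q_D - 4q_T = 0 gives the reaction function q_T = (324 - 2q_D)/4.
Delta substitutes q_T(q_D) into its own profit: π_D = q_D(413 - 2q_D - (324 - 2q_D)/2) - 116q_D = (251 - q_D)q_D - 116q_D.
The leader's first-order condition 135 - 2q_D = 0 yields q_D = 135/2.
Then q_T = (324 - 2·(135/2))/4 = 189/4.
Total output Q = 459/4, so price P = 413 - 2·(459/4) = 367/2.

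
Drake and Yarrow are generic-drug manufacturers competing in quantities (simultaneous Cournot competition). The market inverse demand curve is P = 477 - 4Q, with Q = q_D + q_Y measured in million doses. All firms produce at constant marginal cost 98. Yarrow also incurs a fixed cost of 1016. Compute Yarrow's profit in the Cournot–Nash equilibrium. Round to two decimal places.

A representative firm's profit is π_i = q_i(477 - 4Q) - 98q_i.
Setting ∂π_i/∂q_i = 0 with rivals' quantities fixed: 379 - 8q_i - 4q_j = 0.
By symmetry each firm produces the same amount; substituting q_j = q_i yields q_i = 379/12.
Price P = 477 - 4·(379/6) = 673/3.
Yarrow's profit: (673/3 - 98)·(379/12) - 1016 = 2974.0278.

2974.03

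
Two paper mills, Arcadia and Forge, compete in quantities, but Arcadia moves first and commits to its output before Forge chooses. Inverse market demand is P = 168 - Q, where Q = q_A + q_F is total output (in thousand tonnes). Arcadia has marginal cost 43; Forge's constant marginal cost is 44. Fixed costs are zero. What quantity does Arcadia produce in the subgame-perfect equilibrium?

63

Solve by backward induction. Given q_A, the follower Forge maximises π_F = (168 - q_A - q_F)q_F - 44q_F.
Follower FOC: 124 - q_A - 2q_F = 0, so q_F(q_A) = (124 - q_A)/2.
The leader anticipates this reaction. Substituting into P = 168 - Q gives P = 106 - (1/2)q_A, so π_A = (106 - (1/2)q_A)q_A - 43q_A.
Maximising: ∂π_A/∂q_A = 63 - q_A = 0, giving q_A = 63.
Then q_F = (124 - 63)/2 = 61/2.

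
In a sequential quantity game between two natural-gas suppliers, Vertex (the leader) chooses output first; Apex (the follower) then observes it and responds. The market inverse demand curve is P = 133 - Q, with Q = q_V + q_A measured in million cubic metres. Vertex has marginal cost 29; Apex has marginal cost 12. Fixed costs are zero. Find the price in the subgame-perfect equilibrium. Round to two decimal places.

The follower Apex best-responds to any q_V: π_A = (133 - Q)q_A - 12q_A.
Follower FOC: 121 - q_V - 2q_A = 0, so q_A(q_V) = (121 - q_V)/2.
Vertex substitutes q_A(q_V) into its own profit: π_V = q_V(133 - q_V - (121 - q_V)/2) - 29q_V = (145/2 - (1/2)q_V)q_V - 29q_V.
The leader's first-order condition 87/2 - q_V = 0 yields q_V = 87/2.
Then q_A = (121 - 87/2)/2 = 155/4.
Total output Q = 329/4, so price P = 133 - 329/4 = 203/4.

50.75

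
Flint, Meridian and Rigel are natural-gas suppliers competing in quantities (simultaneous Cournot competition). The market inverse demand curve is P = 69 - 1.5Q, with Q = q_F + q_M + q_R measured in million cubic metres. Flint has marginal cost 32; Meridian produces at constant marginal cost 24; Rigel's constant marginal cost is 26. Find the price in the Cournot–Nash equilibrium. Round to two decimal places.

37.75

Flint's profit: π_F = (69 - 1.5Q)q_F - (32q_F). Setting ∂π_F/∂q_F = 0: 37 - 3q_F - (3/2)(q_M + q_R) = 0.
Meridian's first-order condition: 45 - 3q_M - (3/2)(q_F + q_R) = 0.
Rigel's first-order condition: 43 - 3q_R - (3/2)(q_F + q_M) = 0.
Summing all 3 equations gives 125 − 6Q = 0, hence Q = 125/6.
Back-substituting: q_F = (37 − 125/4)/(3/2) = 23/6, q_M = (45 − 125/4)/(3/2) = 55/6, q_R = (43 − 125/4)/(3/2) = 47/6.
Total output Q = 125/6, so price P = 69 - (3/2)·(125/6) = 151/4.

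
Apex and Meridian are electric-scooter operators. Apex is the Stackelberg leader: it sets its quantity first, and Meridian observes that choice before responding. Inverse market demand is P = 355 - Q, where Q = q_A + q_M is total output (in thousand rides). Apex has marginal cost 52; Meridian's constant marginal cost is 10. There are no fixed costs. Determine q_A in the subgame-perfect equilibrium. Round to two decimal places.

The follower Meridian best-responds to any q_A: π_M = (355 - Q)q_M - 10q_M.
Setting the follower's marginal profit to zero, 345 - q_A - 2q_M = 0, i.e. q_M = (345 - q_A)/2.
Apex substitutes q_M(q_A) into its own profit: π_A = q_A(355 - q_A - (345 - q_A)/2) - 52q_A = (365/2 - (1/2)q_A)q_A - 52q_A.
Leader FOC: 261/2 - q_A = 0, so q_A = 261/2.
Then q_M = (345 - 261/2)/2 = 429/4.

130.50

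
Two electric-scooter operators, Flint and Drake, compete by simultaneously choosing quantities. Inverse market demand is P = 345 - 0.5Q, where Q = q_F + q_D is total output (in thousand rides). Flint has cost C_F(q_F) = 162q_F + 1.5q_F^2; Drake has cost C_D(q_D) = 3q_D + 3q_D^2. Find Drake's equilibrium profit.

Flint's profit: π_F = (345 - 0.5Q)q_F - (162q_F + (3/2)q_F²). Setting ∂π_F/∂q_F = 0: 183 - 4q_F - (1/2)(q_D) = 0.
Drake's first-order condition: 342 - 7q_D - (1/2)(q_F) = 0.
So q_F = (183 - (1/2)q_D)/4 and q_D = (342 - (1/2)q_F)/7.
Substituting one into the other gives q_F = 40 and q_D = 46.
Price P = 345 - (1/2)·86 = 302.
Drake's profit: 302·46 - 3·46 - 3·46² = 7406.

7406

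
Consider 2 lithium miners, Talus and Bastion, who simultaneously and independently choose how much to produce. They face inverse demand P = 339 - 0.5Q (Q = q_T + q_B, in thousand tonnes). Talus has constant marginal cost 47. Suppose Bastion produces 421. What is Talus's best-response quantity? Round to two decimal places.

81.50

With the rival's output fixed at 421, Talus's profit is π_T = (339 - (1/2)·421 - (1/2)q_T)q_T - (47q_T) = (257/2 - (1/2)q_T)q_T - (47q_T).
∂π_T/∂q_T = 163/2 - q_T = 0, so q_T = 163/2.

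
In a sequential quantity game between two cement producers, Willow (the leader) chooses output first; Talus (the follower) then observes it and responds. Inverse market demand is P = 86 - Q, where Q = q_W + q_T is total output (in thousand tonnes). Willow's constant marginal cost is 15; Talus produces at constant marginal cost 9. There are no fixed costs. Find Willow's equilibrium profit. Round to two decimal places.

The follower Talus best-responds to any q_W: π_T = (86 - Q)q_T - 9q_T.
Setting the follower's marginal profit to zero, 77 - q_W - 2q_T = 0, i.e. q_T = (77 - q_W)/2.
Willow substitutes q_T(q_W) into its own profit: π_W = q_W(86 - q_W - (77 - q_W)/2) - 15q_W = (95/2 - (1/2)q_W)q_W - 15q_W.
Leader FOC: 65/2 - q_W = 0, so q_W = 65/2.
Then q_T = (77 - 65/2)/2 = 89/4.
Price P = 86 - 219/4 = 125/4.
Willow's profit: (125/4 - 15)·(65/2) = 528.1250.

528.13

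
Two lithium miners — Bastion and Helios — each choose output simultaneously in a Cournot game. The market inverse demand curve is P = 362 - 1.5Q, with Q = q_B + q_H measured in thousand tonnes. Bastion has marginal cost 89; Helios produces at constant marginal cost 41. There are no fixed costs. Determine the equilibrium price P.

Bastion's profit: π_B = (362 - 1.5Q)q_B - (89q_B). Setting ∂π_B/∂q_B = 0: 273 - 3q_B - (3/2)(q_H) = 0.
Helios's first-order condition: 321 - 3q_H - (3/2)(q_B) = 0.
So q_B = (273 - (3/2)q_H)/3 and q_H = (321 - (3/2)q_B)/3.
Solving the pair: q_B = 50, q_H = 82.
Total output Q = 132, so price P = 362 - (3/2)·132 = 164.

164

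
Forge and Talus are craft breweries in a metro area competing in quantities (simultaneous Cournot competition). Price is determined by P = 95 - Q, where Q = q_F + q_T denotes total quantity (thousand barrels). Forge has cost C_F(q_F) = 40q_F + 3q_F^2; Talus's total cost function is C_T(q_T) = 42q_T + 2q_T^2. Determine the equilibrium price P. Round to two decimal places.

81.26

Forge's profit: π_F = (95 - Q)q_F - (40q_F + 3q_F²). Setting ∂π_F/∂q_F = 0: 55 - 8q_F - (q_T) = 0.
Talus's first-order condition: 53 - 6q_T - (q_F) = 0.
Rearranging gives the reaction functions q_F = (55 - q_T)/8 and q_T = (53 - q_F)/6.
Solving the pair: q_F = 277/47, q_T = 369/47.
Total output Q = 646/47, so price P = 95 - 646/47 = 81.2553.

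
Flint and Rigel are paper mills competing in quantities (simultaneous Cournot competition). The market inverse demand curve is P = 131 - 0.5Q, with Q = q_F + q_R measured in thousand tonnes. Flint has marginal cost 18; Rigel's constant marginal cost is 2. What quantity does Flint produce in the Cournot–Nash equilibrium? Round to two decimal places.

Flint's profit: π_F = (131 - 0.5Q)q_F - (18q_F). Setting ∂π_F/∂q_F = 0: 113 - q_F - (1/2)(q_R) = 0.
Rigel's first-order condition: 129 - q_R - (1/2)(q_F) = 0.
So q_F = (113 - (1/2)q_R) and q_R = (129 - (1/2)q_F).
Substituting one into the other gives q_F = 194/3 and q_R = 290/3.

64.67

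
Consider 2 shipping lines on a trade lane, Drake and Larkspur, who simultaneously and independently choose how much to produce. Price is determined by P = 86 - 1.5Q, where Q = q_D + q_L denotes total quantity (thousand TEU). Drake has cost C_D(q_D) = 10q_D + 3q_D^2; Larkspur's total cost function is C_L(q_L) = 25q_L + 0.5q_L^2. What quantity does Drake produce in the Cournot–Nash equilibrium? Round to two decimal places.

6.30

Drake's profit: π_D = (86 - 1.5Q)q_D - (10q_D + 3q_D²). Setting ∂π_D/∂q_D = 0: 76 - 9q_D - (3/2)(q_L) = 0.
Larkspur's first-order condition: 61 - 4q_L - (3/2)(q_D) = 0.
Rearranging gives the reaction functions q_D = (76 - (3/2)q_L)/9 and q_L = (61 - (3/2)q_D)/4.
Substituting one into the other gives q_D = 170/27 and q_L = 116/9.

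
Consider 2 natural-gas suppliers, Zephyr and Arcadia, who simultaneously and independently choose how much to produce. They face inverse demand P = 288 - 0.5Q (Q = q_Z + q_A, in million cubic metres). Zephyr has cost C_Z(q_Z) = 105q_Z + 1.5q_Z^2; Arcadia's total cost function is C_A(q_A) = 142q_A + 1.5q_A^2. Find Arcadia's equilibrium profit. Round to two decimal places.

Zephyr's profit: π_Z = (288 - 0.5Q)q_Z - (105q_Z + (3/2)q_Z²). Setting ∂π_Z/∂q_Z = 0: 183 - 4q_Z - (1/2)(q_A) = 0.
Arcadia's first-order condition: 146 - 4q_A - (1/2)(q_Z) = 0.
Rearranging gives the reaction functions q_Z = (183 - (1/2)q_A)/4 and q_A = (146 - (1/2)q_Z)/4.
Solving the pair: q_Z = 41.8413, q_A = 1970/63.
Price P = 288 - (1/2)·(658/9) = 251.4444.
Arcadia's profit: 251.4444·(1970/63) - 142·(1970/63) - (3/2)(1970/63)² = 1955.6059.

1955.61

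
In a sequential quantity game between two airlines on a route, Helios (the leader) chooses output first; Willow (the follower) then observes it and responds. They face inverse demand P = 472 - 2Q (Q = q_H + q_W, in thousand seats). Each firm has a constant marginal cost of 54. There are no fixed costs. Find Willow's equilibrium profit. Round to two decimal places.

The follower Willow best-responds to any q_H: π_W = (472 - 2Q)q_W - 54q_W.
Follower FOC: 418 - 2q_H - 4q_W = 0, so q_W(q_H) = (418 - 2q_H)/4.
The leader anticipates this reaction. Substituting into P = 472 - 2Q gives P = 263 - q_H, so π_H = (263 - q_H)q_H - 54q_H.
Leader FOC: 209 - 2q_H = 0, so q_H = 209/2.
Then q_W = (418 - 2·(209/2))/4 = 209/4.
Price P = 472 - 2·(627/4) = 317/2.
Willow's profit: (317/2 - 54)·(209/4) = 5460.1250.

5460.13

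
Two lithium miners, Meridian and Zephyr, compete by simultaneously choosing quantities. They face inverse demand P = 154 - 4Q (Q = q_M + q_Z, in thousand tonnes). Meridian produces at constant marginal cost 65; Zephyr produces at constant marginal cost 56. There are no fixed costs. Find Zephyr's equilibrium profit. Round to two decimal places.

318.03

Meridian's profit: π_M = (154 - 4Q)q_M - (65q_M). Setting ∂π_M/∂q_M = 0: 89 - 8q_M - 4(q_Z) = 0.
Zephyr's profit: π_Z = (154 - 4Q)q_Z - (56q_Z). Setting ∂π_Z/∂q_Z = 0: 98 - 8q_Z - 4(q_M) = 0.
So q_M = (89 - 4q_Z)/8 and q_Z = (98 - 4q_M)/8.
Solving the pair: q_M = 20/3, q_Z = 107/12.
Price P = 154 - 4·(187/12) = 275/3.
Zephyr's profit: (275/3 - 56)·(107/12) = 318.0278.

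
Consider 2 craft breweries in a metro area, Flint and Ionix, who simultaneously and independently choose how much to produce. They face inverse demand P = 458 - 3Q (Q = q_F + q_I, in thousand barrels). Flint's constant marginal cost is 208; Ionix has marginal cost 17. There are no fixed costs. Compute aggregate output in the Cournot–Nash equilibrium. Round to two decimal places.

76.78

Flint's profit: π_F = (458 - 3Q)q_F - (208q_F). Setting ∂π_F/∂q_F = 0: 250 - 6q_F - 3(q_I) = 0.
Ionix's first-order condition: 441 - 6q_I - 3(q_F) = 0.
So q_F = (250 - 3q_I)/6 and q_I = (441 - 3q_F)/6.
Substituting one into the other gives q_F = 59/9 and q_I = 632/9.
Total output Q = 59/9 + 632/9 = 691/9.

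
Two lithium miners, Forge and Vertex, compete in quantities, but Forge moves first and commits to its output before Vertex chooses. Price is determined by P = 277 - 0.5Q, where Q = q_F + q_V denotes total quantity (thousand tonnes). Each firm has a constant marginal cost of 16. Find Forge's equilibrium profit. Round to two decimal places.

Solve by backward induction. Given q_F, the follower Vertex maximises π_V = (277 - (1/2)q_F - (1/2)q_V)q_V - 16q_V.
Follower FOC: 261 - (1/2)q_F - q_V = 0, so q_V(q_F) = (261 - (1/2)q_F).
The leader anticipates this reaction. Substituting into P = 277 - 0.5Q gives P = 293/2 - (1/4)q_F, so π_F = (293/2 - (1/4)q_F)q_F - 16q_F.
Leader FOC: 261/2 - (1/2)q_F = 0, so q_F = 261.
Then q_V = (261 - (1/2)·261) = 261/2.
Price P = 277 - (1/2)·(783/2) = 325/4.
Forge's profit: (325/4 - 16)·261 = 17030.2500.

17030.25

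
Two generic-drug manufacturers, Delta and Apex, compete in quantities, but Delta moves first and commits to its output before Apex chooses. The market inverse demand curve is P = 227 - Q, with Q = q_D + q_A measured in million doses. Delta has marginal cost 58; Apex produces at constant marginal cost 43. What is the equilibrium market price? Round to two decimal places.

96.50

Solve by backward induction. Given q_D, the follower Apex maximises π_A = (227 - q_D - q_A)q_A - 43q_A.
Setting the follower's marginal profit to zero, 184 - q_D - 2q_A = 0, i.e. q_A = (184 - q_D)/2.
Delta substitutes q_A(q_D) into its own profit: π_D = q_D(227 - q_D - (184 - q_D)/2) - 58q_D = (135 - (1/2)q_D)q_D - 58q_D.
Maximising: ∂π_D/∂q_D = 77 - q_D = 0, giving q_D = 77.
Then q_A = (184 - 77)/2 = 107/2.
Total output Q = 261/2, so price P = 227 - 261/2 = 193/2.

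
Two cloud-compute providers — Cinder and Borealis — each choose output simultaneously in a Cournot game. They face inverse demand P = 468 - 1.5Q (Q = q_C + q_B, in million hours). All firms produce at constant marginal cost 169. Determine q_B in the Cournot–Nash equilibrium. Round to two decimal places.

A representative firm's profit is π_i = q_i(468 - 1.5Q) - 169q_i.
First-order condition (treating rivals' output as given): 299 - 3q_i - (3/2)q_j = 0.
With identical firms every q_j equals q_i, so q_j = q_i and 299 = (9/2)q_i, giving q_i = 598/9.

66.44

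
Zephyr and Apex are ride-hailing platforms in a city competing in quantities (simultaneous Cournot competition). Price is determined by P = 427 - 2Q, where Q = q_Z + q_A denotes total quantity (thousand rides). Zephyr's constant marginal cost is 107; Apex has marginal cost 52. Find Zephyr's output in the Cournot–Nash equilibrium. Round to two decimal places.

Zephyr's profit: π_Z = (427 - 2Q)q_Z - (107q_Z). Setting ∂π_Z/∂q_Z = 0: 320 - 4q_Z - 2(q_A) = 0.
Apex's first-order condition: 375 - 4q_A - 2(q_Z) = 0.
So q_Z = (320 - 2q_A)/4 and q_A = (375 - 2q_Z)/4.
Substituting one into the other gives q_Z = 265/6 and q_A = 215/3.

44.17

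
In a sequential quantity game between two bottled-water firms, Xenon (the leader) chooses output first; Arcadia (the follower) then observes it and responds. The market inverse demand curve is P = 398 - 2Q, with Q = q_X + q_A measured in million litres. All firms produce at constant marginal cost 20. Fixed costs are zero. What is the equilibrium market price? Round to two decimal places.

The follower Arcadia best-responds to any q_X: π_A = (398 - 2Q)q_A - 20q_A.
Setting the follower's marginal profit to zero, 378 - 2q_X - 4q_A = 0, i.e. q_A = (378 - 2q_X)/4.
Xenon substitutes q_A(q_X) into its own profit: π_X = q_X(398 - 2q_X - (378 - 2q_X)/2) - 20q_X = (209 - q_X)q_X - 20q_X.
Maximising: ∂π_X/∂q_X = 189 - 2q_X = 0, giving q_X = 189/2.
Then q_A = (378 - 2·(189/2))/4 = 189/4.
Total output Q = 567/4, so price P = 398 - 2·(567/4) = 229/2.

114.50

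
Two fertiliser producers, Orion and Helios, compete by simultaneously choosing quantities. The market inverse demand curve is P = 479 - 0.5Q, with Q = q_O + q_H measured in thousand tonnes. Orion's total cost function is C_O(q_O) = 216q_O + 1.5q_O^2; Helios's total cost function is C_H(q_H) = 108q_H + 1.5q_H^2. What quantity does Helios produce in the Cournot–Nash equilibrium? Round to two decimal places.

Orion's profit: π_O = (479 - 0.5Q)q_O - (216q_O + (3/2)q_O²). Setting ∂π_O/∂q_O = 0: 263 - 4q_O - (1/2)(q_H) = 0.
Helios's profit: π_H = (479 - 0.5Q)q_H - (108q_H + (3/2)q_H²). Setting ∂π_H/∂q_H = 0: 371 - 4q_H - (1/2)(q_O) = 0.
Rearranging gives the reaction functions q_O = (263 - (1/2)q_H)/4 and q_H = (371 - (1/2)q_O)/4.
Solving the pair: q_O = 55.0159, q_H = 85.8730.

85.87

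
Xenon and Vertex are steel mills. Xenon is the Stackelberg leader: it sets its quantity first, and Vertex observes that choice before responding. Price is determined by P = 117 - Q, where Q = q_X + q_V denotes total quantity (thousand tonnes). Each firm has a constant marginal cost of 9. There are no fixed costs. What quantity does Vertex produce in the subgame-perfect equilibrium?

27

The follower Vertex best-responds to any q_X: π_V = (117 - Q)q_V - 9q_V.
∂π_V/∂q_V = 108 - q_X - 2q_V = 0 gives the reaction function q_V = (108 - q_X)/2.
Xenon substitutes q_V(q_X) into its own profit: π_X = q_X(117 - q_X - (108 - q_X)/2) - 9q_X = (63 - (1/2)q_X)q_X - 9q_X.
The leader's first-order condition 54 - q_X = 0 yields q_X = 54.
Then q_V = (108 - 54)/2 = 27.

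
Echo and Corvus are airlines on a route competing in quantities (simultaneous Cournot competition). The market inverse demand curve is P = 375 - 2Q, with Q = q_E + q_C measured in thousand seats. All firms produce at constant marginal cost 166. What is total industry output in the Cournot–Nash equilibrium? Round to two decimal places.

A representative firm's profit is π_i = q_i(375 - 2Q) - 166q_i.
First-order condition (treating rivals' output as given): 209 - 4q_i - 2q_j = 0.
With identical firms every q_j equals q_i, so q_j = q_i and 209 = 6q_i, giving q_i = 209/6.
Total output Q = 209/6 + 209/6 = 209/3.

69.67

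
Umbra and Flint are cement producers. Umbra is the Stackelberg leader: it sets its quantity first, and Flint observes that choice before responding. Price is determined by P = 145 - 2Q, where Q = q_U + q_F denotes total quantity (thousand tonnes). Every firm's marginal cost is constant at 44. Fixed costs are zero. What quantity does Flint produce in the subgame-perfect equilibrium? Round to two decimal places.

12.63

The follower Flint best-responds to any q_U: π_F = (145 - 2Q)q_F - 44q_F.
∂π_F/∂q_F = 101 - 2q_U - 4q_F = 0 gives the reaction function q_F = (101 - 2q_U)/4.
The leader anticipates this reaction. Substituting into P = 145 - 2Q gives P = 189/2 - q_U, so π_U = (189/2 - q_U)q_U - 44q_U.
The leader's first-order condition 101/2 - 2q_U = 0 yields q_U = 101/4.
Then q_F = (101 - 2·(101/4))/4 = 101/8.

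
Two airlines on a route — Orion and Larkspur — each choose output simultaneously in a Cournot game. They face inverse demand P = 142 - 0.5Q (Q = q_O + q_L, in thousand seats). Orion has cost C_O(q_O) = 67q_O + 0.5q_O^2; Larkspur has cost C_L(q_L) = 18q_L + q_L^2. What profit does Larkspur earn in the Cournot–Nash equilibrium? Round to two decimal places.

2010.29

Orion's profit: π_O = (142 - 0.5Q)q_O - (67q_O + (1/2)q_O²). Setting ∂π_O/∂q_O = 0: 75 - 2q_O - (1/2)(q_L) = 0.
Larkspur's profit: π_L = (142 - 0.5Q)q_L - (18q_L + q_L²). Setting ∂π_L/∂q_L = 0: 124 - 3q_L - (1/2)(q_O) = 0.
Rearranging gives the reaction functions q_O = (75 - (1/2)q_L)/2 and q_L = (124 - (1/2)q_O)/3.
Substituting one into the other gives q_O = 652/23 and q_L = 842/23.
Price P = 142 - (1/2)·(1494/23) = 109.5217.
Larkspur's profit: 109.5217·(842/23) - 18·(842/23) - (842/23)² = 2010.2949.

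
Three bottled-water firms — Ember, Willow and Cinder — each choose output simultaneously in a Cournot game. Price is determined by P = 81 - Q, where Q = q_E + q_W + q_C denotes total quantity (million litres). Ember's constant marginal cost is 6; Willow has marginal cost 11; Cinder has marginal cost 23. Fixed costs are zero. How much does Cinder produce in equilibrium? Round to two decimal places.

Ember's profit: π_E = (81 - Q)q_E - (6q_E). Setting ∂π_E/∂q_E = 0: 75 - 2q_E - (q_W + q_C) = 0.
Willow's profit: π_W = (81 - Q)q_W - (11q_W). Setting ∂π_W/∂q_W = 0: 70 - 2q_W - (q_E + q_C) = 0.
Cinder's profit: π_C = (81 - Q)q_C - (23q_C). Setting ∂π_C/∂q_C = 0: 58 - 2q_C - (q_E + q_W) = 0.
Summing all 3 equations gives 203 − 4Q = 0, hence Q = 203/4.
Back-substituting: q_E = (75 − 203/4) = 97/4, q_W = (70 − 203/4) = 77/4, q_C = (58 − 203/4) = 29/4.

7.25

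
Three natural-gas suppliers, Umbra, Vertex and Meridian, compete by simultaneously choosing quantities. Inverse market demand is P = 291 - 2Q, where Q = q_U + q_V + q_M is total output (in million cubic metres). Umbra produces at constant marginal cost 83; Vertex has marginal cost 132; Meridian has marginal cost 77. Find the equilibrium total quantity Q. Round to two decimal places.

Umbra's profit: π_U = (291 - 2Q)q_U - (83q_U). Setting ∂π_U/∂q_U = 0: 208 - 4q_U - 2(q_V + q_M) = 0.
Vertex's profit: π_V = (291 - 2Q)q_V - (132q_V). Setting ∂π_V/∂q_V = 0: 159 - 4q_V - 2(q_U + q_M) = 0.
Meridian's profit: π_M = (291 - 2Q)q_M - (77q_M). Setting ∂π_M/∂q_M = 0: 214 - 4q_M - 2(q_U + q_V) = 0.
Summing all 3 equations gives 581 − 8Q = 0, hence Q = 581/8.
Back-substituting: q_U = (208 − 581/4)/2 = 251/8, q_V = (159 − 581/4)/2 = 55/8, q_M = (214 − 581/4)/2 = 275/8.
Total output Q = 251/8 + 55/8 + 275/8 = 581/8.

72.63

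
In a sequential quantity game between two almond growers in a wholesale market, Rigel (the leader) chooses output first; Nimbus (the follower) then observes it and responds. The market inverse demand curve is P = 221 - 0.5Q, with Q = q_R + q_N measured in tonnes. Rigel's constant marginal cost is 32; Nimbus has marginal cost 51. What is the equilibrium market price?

84

The follower Nimbus best-responds to any q_R: π_N = (221 - 0.5Q)q_N - 51q_N.
∂π_N/∂q_N = 170 - (1/2)q_R - q_N = 0 gives the reaction function q_N = (170 - (1/2)q_R).
The leader anticipates this reaction. Substituting into P = 221 - 0.5Q gives P = 136 - (1/4)q_R, so π_R = (136 - (1/4)q_R)q_R - 32q_R.
Maximising: ∂π_R/∂q_R = 104 - (1/2)q_R = 0, giving q_R = 208.
Then q_N = (170 - (1/2)·208) = 66.
Total output Q = 274, so price P = 221 - (1/2)·274 = 84.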